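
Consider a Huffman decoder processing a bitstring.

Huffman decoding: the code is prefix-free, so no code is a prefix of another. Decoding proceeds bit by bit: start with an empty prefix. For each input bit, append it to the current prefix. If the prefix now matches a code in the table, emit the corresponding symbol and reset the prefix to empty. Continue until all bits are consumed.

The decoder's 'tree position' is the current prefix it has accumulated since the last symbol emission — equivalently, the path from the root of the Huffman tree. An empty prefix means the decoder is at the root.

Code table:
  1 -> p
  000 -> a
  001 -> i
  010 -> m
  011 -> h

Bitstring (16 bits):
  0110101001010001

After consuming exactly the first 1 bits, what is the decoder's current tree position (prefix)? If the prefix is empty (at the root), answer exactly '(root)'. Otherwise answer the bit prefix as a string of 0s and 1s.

Answer: 0

Derivation:
Bit 0: prefix='0' (no match yet)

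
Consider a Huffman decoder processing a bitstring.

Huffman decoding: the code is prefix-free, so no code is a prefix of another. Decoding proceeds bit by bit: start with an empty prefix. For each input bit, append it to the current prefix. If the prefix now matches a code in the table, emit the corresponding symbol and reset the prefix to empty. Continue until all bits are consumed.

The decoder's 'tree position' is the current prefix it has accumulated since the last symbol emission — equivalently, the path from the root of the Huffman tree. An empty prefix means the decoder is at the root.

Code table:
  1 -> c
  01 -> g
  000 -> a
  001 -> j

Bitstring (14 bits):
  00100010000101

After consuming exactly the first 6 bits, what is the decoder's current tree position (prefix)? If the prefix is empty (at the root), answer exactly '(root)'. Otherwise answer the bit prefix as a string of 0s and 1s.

Answer: (root)

Derivation:
Bit 0: prefix='0' (no match yet)
Bit 1: prefix='00' (no match yet)
Bit 2: prefix='001' -> emit 'j', reset
Bit 3: prefix='0' (no match yet)
Bit 4: prefix='00' (no match yet)
Bit 5: prefix='000' -> emit 'a', reset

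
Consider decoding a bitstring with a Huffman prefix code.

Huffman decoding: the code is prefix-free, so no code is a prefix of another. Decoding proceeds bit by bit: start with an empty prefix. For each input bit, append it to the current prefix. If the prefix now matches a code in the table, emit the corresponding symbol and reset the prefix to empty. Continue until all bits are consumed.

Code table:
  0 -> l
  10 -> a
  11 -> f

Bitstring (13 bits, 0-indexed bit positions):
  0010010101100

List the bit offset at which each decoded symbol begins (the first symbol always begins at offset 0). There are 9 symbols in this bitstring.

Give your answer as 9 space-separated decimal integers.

Bit 0: prefix='0' -> emit 'l', reset
Bit 1: prefix='0' -> emit 'l', reset
Bit 2: prefix='1' (no match yet)
Bit 3: prefix='10' -> emit 'a', reset
Bit 4: prefix='0' -> emit 'l', reset
Bit 5: prefix='1' (no match yet)
Bit 6: prefix='10' -> emit 'a', reset
Bit 7: prefix='1' (no match yet)
Bit 8: prefix='10' -> emit 'a', reset
Bit 9: prefix='1' (no match yet)
Bit 10: prefix='11' -> emit 'f', reset
Bit 11: prefix='0' -> emit 'l', reset
Bit 12: prefix='0' -> emit 'l', reset

Answer: 0 1 2 4 5 7 9 11 12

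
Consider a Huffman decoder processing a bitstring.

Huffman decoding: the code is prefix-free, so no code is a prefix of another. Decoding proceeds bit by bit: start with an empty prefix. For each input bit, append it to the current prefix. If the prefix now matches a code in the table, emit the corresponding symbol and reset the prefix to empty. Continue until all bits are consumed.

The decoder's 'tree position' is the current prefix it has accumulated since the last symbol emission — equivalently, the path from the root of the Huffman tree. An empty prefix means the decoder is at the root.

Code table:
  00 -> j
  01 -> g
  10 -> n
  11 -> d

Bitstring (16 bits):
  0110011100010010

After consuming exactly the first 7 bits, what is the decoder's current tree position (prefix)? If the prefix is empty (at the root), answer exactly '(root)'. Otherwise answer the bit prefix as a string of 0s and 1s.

Bit 0: prefix='0' (no match yet)
Bit 1: prefix='01' -> emit 'g', reset
Bit 2: prefix='1' (no match yet)
Bit 3: prefix='10' -> emit 'n', reset
Bit 4: prefix='0' (no match yet)
Bit 5: prefix='01' -> emit 'g', reset
Bit 6: prefix='1' (no match yet)

Answer: 1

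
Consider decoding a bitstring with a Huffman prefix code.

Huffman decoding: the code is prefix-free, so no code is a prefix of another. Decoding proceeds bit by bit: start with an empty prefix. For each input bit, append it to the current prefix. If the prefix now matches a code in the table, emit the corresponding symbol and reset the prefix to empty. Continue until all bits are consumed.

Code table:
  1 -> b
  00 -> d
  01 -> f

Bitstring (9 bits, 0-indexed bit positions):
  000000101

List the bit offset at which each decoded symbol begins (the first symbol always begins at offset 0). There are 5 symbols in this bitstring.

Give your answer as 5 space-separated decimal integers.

Answer: 0 2 4 6 7

Derivation:
Bit 0: prefix='0' (no match yet)
Bit 1: prefix='00' -> emit 'd', reset
Bit 2: prefix='0' (no match yet)
Bit 3: prefix='00' -> emit 'd', reset
Bit 4: prefix='0' (no match yet)
Bit 5: prefix='00' -> emit 'd', reset
Bit 6: prefix='1' -> emit 'b', reset
Bit 7: prefix='0' (no match yet)
Bit 8: prefix='01' -> emit 'f', reset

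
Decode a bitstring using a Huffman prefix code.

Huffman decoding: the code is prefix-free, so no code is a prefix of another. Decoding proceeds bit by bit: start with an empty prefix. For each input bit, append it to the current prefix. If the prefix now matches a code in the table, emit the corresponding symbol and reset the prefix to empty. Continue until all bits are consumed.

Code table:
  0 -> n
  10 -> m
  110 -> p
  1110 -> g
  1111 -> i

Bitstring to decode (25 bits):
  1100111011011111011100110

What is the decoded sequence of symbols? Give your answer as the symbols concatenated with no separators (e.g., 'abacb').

Bit 0: prefix='1' (no match yet)
Bit 1: prefix='11' (no match yet)
Bit 2: prefix='110' -> emit 'p', reset
Bit 3: prefix='0' -> emit 'n', reset
Bit 4: prefix='1' (no match yet)
Bit 5: prefix='11' (no match yet)
Bit 6: prefix='111' (no match yet)
Bit 7: prefix='1110' -> emit 'g', reset
Bit 8: prefix='1' (no match yet)
Bit 9: prefix='11' (no match yet)
Bit 10: prefix='110' -> emit 'p', reset
Bit 11: prefix='1' (no match yet)
Bit 12: prefix='11' (no match yet)
Bit 13: prefix='111' (no match yet)
Bit 14: prefix='1111' -> emit 'i', reset
Bit 15: prefix='1' (no match yet)
Bit 16: prefix='10' -> emit 'm', reset
Bit 17: prefix='1' (no match yet)
Bit 18: prefix='11' (no match yet)
Bit 19: prefix='111' (no match yet)
Bit 20: prefix='1110' -> emit 'g', reset
Bit 21: prefix='0' -> emit 'n', reset
Bit 22: prefix='1' (no match yet)
Bit 23: prefix='11' (no match yet)
Bit 24: prefix='110' -> emit 'p', reset

Answer: pngpimgnp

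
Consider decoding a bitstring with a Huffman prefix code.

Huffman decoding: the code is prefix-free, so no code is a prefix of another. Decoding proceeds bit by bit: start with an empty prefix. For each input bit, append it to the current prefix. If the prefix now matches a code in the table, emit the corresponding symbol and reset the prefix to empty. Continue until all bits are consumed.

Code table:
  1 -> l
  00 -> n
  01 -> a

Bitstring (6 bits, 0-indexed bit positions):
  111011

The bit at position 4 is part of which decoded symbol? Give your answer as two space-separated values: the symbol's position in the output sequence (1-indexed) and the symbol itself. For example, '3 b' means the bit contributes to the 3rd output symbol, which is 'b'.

Bit 0: prefix='1' -> emit 'l', reset
Bit 1: prefix='1' -> emit 'l', reset
Bit 2: prefix='1' -> emit 'l', reset
Bit 3: prefix='0' (no match yet)
Bit 4: prefix='01' -> emit 'a', reset
Bit 5: prefix='1' -> emit 'l', reset

Answer: 4 a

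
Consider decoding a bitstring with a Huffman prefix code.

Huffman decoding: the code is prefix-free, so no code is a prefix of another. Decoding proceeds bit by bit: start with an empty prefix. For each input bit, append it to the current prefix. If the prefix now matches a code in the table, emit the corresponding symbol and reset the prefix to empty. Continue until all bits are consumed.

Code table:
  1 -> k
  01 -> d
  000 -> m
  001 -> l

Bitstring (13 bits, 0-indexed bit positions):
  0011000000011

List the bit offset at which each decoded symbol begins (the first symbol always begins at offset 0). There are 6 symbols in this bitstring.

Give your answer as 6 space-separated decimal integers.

Bit 0: prefix='0' (no match yet)
Bit 1: prefix='00' (no match yet)
Bit 2: prefix='001' -> emit 'l', reset
Bit 3: prefix='1' -> emit 'k', reset
Bit 4: prefix='0' (no match yet)
Bit 5: prefix='00' (no match yet)
Bit 6: prefix='000' -> emit 'm', reset
Bit 7: prefix='0' (no match yet)
Bit 8: prefix='00' (no match yet)
Bit 9: prefix='000' -> emit 'm', reset
Bit 10: prefix='0' (no match yet)
Bit 11: prefix='01' -> emit 'd', reset
Bit 12: prefix='1' -> emit 'k', reset

Answer: 0 3 4 7 10 12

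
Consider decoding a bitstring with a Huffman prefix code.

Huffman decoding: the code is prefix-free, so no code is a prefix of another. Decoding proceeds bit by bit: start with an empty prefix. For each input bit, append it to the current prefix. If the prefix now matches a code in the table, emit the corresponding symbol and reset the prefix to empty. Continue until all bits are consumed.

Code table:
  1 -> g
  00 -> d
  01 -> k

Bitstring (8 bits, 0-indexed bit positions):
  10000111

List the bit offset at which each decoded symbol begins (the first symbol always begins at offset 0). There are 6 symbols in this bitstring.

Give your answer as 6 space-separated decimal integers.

Bit 0: prefix='1' -> emit 'g', reset
Bit 1: prefix='0' (no match yet)
Bit 2: prefix='00' -> emit 'd', reset
Bit 3: prefix='0' (no match yet)
Bit 4: prefix='00' -> emit 'd', reset
Bit 5: prefix='1' -> emit 'g', reset
Bit 6: prefix='1' -> emit 'g', reset
Bit 7: prefix='1' -> emit 'g', reset

Answer: 0 1 3 5 6 7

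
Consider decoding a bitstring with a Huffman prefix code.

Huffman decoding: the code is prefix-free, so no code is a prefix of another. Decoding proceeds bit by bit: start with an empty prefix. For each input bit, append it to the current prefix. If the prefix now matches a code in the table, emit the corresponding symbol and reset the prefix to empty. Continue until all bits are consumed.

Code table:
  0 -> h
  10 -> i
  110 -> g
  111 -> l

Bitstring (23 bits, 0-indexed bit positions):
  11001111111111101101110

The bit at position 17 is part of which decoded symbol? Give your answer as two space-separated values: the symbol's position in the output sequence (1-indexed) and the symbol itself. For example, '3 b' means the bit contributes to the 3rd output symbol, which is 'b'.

Bit 0: prefix='1' (no match yet)
Bit 1: prefix='11' (no match yet)
Bit 2: prefix='110' -> emit 'g', reset
Bit 3: prefix='0' -> emit 'h', reset
Bit 4: prefix='1' (no match yet)
Bit 5: prefix='11' (no match yet)
Bit 6: prefix='111' -> emit 'l', reset
Bit 7: prefix='1' (no match yet)
Bit 8: prefix='11' (no match yet)
Bit 9: prefix='111' -> emit 'l', reset
Bit 10: prefix='1' (no match yet)
Bit 11: prefix='11' (no match yet)
Bit 12: prefix='111' -> emit 'l', reset
Bit 13: prefix='1' (no match yet)
Bit 14: prefix='11' (no match yet)
Bit 15: prefix='110' -> emit 'g', reset
Bit 16: prefix='1' (no match yet)
Bit 17: prefix='11' (no match yet)
Bit 18: prefix='110' -> emit 'g', reset
Bit 19: prefix='1' (no match yet)
Bit 20: prefix='11' (no match yet)
Bit 21: prefix='111' -> emit 'l', reset

Answer: 7 g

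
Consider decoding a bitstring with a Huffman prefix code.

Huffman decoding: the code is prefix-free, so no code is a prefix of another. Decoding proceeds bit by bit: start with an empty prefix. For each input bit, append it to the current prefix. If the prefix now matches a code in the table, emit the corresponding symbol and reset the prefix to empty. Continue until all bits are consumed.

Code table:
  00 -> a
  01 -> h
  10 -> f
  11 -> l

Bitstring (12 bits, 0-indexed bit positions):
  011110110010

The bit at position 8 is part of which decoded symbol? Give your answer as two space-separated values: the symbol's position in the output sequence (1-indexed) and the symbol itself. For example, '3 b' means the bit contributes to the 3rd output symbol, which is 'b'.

Bit 0: prefix='0' (no match yet)
Bit 1: prefix='01' -> emit 'h', reset
Bit 2: prefix='1' (no match yet)
Bit 3: prefix='11' -> emit 'l', reset
Bit 4: prefix='1' (no match yet)
Bit 5: prefix='10' -> emit 'f', reset
Bit 6: prefix='1' (no match yet)
Bit 7: prefix='11' -> emit 'l', reset
Bit 8: prefix='0' (no match yet)
Bit 9: prefix='00' -> emit 'a', reset
Bit 10: prefix='1' (no match yet)
Bit 11: prefix='10' -> emit 'f', reset

Answer: 5 a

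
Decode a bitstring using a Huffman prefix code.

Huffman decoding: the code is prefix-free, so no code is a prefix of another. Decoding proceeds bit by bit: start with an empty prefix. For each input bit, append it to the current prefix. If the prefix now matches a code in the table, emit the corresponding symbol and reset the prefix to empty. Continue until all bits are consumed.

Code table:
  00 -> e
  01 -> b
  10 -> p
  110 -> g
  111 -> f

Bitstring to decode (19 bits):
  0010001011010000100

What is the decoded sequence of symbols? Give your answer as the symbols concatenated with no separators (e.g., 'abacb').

Bit 0: prefix='0' (no match yet)
Bit 1: prefix='00' -> emit 'e', reset
Bit 2: prefix='1' (no match yet)
Bit 3: prefix='10' -> emit 'p', reset
Bit 4: prefix='0' (no match yet)
Bit 5: prefix='00' -> emit 'e', reset
Bit 6: prefix='1' (no match yet)
Bit 7: prefix='10' -> emit 'p', reset
Bit 8: prefix='1' (no match yet)
Bit 9: prefix='11' (no match yet)
Bit 10: prefix='110' -> emit 'g', reset
Bit 11: prefix='1' (no match yet)
Bit 12: prefix='10' -> emit 'p', reset
Bit 13: prefix='0' (no match yet)
Bit 14: prefix='00' -> emit 'e', reset
Bit 15: prefix='0' (no match yet)
Bit 16: prefix='01' -> emit 'b', reset
Bit 17: prefix='0' (no match yet)
Bit 18: prefix='00' -> emit 'e', reset

Answer: epepgpebe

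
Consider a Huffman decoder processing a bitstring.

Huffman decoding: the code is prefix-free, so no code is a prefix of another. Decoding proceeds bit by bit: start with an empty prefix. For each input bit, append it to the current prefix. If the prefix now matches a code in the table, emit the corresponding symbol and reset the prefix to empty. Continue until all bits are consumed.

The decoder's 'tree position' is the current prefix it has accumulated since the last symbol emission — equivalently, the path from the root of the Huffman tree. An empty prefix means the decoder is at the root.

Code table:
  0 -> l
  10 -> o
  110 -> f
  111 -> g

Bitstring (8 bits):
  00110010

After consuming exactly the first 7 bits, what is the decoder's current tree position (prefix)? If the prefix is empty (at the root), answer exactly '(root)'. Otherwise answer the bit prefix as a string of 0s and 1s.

Answer: 1

Derivation:
Bit 0: prefix='0' -> emit 'l', reset
Bit 1: prefix='0' -> emit 'l', reset
Bit 2: prefix='1' (no match yet)
Bit 3: prefix='11' (no match yet)
Bit 4: prefix='110' -> emit 'f', reset
Bit 5: prefix='0' -> emit 'l', reset
Bit 6: prefix='1' (no match yet)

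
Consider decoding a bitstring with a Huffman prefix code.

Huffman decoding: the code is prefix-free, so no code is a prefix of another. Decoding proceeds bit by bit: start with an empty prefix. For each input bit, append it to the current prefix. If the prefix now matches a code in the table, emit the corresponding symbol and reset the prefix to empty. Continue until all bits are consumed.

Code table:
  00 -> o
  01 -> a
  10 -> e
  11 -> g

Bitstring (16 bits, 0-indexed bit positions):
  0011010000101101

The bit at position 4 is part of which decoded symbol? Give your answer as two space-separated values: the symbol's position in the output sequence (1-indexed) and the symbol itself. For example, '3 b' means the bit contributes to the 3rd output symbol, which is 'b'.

Bit 0: prefix='0' (no match yet)
Bit 1: prefix='00' -> emit 'o', reset
Bit 2: prefix='1' (no match yet)
Bit 3: prefix='11' -> emit 'g', reset
Bit 4: prefix='0' (no match yet)
Bit 5: prefix='01' -> emit 'a', reset
Bit 6: prefix='0' (no match yet)
Bit 7: prefix='00' -> emit 'o', reset
Bit 8: prefix='0' (no match yet)

Answer: 3 a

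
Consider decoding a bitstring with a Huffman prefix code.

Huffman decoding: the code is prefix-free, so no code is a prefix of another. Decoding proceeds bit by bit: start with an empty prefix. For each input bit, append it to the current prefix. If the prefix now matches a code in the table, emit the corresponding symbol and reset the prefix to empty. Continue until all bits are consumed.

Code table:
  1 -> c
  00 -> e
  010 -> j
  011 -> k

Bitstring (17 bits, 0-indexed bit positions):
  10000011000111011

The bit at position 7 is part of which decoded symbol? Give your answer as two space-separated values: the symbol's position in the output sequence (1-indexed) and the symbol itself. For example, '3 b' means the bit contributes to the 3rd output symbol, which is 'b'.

Answer: 4 k

Derivation:
Bit 0: prefix='1' -> emit 'c', reset
Bit 1: prefix='0' (no match yet)
Bit 2: prefix='00' -> emit 'e', reset
Bit 3: prefix='0' (no match yet)
Bit 4: prefix='00' -> emit 'e', reset
Bit 5: prefix='0' (no match yet)
Bit 6: prefix='01' (no match yet)
Bit 7: prefix='011' -> emit 'k', reset
Bit 8: prefix='0' (no match yet)
Bit 9: prefix='00' -> emit 'e', reset
Bit 10: prefix='0' (no match yet)
Bit 11: prefix='01' (no match yet)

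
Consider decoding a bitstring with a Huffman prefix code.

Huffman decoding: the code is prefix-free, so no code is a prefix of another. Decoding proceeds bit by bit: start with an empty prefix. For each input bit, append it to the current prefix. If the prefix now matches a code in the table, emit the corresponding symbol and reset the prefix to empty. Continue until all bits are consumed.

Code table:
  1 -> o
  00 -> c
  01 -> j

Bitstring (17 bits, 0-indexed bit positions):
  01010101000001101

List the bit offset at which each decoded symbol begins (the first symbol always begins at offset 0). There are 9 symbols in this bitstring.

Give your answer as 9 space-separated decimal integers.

Answer: 0 2 4 6 8 10 12 14 15

Derivation:
Bit 0: prefix='0' (no match yet)
Bit 1: prefix='01' -> emit 'j', reset
Bit 2: prefix='0' (no match yet)
Bit 3: prefix='01' -> emit 'j', reset
Bit 4: prefix='0' (no match yet)
Bit 5: prefix='01' -> emit 'j', reset
Bit 6: prefix='0' (no match yet)
Bit 7: prefix='01' -> emit 'j', reset
Bit 8: prefix='0' (no match yet)
Bit 9: prefix='00' -> emit 'c', reset
Bit 10: prefix='0' (no match yet)
Bit 11: prefix='00' -> emit 'c', reset
Bit 12: prefix='0' (no match yet)
Bit 13: prefix='01' -> emit 'j', reset
Bit 14: prefix='1' -> emit 'o', reset
Bit 15: prefix='0' (no match yet)
Bit 16: prefix='01' -> emit 'j', reset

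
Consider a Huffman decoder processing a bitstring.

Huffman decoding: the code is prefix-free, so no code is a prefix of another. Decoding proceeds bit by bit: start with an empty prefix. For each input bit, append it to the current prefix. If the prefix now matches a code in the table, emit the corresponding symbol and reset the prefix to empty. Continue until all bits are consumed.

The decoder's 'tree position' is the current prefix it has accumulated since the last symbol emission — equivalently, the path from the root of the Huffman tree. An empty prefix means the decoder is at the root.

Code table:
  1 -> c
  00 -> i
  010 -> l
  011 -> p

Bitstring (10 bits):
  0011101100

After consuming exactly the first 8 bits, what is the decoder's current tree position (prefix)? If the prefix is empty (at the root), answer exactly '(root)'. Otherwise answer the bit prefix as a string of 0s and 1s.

Answer: (root)

Derivation:
Bit 0: prefix='0' (no match yet)
Bit 1: prefix='00' -> emit 'i', reset
Bit 2: prefix='1' -> emit 'c', reset
Bit 3: prefix='1' -> emit 'c', reset
Bit 4: prefix='1' -> emit 'c', reset
Bit 5: prefix='0' (no match yet)
Bit 6: prefix='01' (no match yet)
Bit 7: prefix='011' -> emit 'p', reset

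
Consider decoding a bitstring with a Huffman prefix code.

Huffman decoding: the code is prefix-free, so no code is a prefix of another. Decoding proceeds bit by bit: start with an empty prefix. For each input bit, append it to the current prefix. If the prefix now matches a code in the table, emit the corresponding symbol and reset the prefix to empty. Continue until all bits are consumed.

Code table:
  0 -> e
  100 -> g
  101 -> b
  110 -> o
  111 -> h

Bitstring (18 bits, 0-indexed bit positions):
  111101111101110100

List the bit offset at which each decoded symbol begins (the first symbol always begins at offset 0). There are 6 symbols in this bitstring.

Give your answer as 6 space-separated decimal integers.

Bit 0: prefix='1' (no match yet)
Bit 1: prefix='11' (no match yet)
Bit 2: prefix='111' -> emit 'h', reset
Bit 3: prefix='1' (no match yet)
Bit 4: prefix='10' (no match yet)
Bit 5: prefix='101' -> emit 'b', reset
Bit 6: prefix='1' (no match yet)
Bit 7: prefix='11' (no match yet)
Bit 8: prefix='111' -> emit 'h', reset
Bit 9: prefix='1' (no match yet)
Bit 10: prefix='10' (no match yet)
Bit 11: prefix='101' -> emit 'b', reset
Bit 12: prefix='1' (no match yet)
Bit 13: prefix='11' (no match yet)
Bit 14: prefix='110' -> emit 'o', reset
Bit 15: prefix='1' (no match yet)
Bit 16: prefix='10' (no match yet)
Bit 17: prefix='100' -> emit 'g', reset

Answer: 0 3 6 9 12 15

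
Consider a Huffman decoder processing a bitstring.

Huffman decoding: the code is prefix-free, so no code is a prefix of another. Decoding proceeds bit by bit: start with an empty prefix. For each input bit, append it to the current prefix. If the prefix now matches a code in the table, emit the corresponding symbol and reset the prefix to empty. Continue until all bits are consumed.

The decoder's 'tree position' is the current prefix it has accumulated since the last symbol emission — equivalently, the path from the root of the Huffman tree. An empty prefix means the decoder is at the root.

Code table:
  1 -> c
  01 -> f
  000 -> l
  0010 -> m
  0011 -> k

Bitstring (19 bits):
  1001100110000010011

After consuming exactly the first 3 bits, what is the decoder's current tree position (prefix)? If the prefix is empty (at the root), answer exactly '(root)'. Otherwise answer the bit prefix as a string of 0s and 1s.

Bit 0: prefix='1' -> emit 'c', reset
Bit 1: prefix='0' (no match yet)
Bit 2: prefix='00' (no match yet)

Answer: 00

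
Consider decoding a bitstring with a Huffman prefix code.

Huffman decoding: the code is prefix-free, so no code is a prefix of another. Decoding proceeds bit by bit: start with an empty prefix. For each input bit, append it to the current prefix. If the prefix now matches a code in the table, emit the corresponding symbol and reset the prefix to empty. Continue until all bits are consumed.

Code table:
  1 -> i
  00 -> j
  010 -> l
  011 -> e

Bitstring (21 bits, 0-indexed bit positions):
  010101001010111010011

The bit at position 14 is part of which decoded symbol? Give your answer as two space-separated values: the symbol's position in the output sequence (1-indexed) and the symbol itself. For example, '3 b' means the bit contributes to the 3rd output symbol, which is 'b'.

Bit 0: prefix='0' (no match yet)
Bit 1: prefix='01' (no match yet)
Bit 2: prefix='010' -> emit 'l', reset
Bit 3: prefix='1' -> emit 'i', reset
Bit 4: prefix='0' (no match yet)
Bit 5: prefix='01' (no match yet)
Bit 6: prefix='010' -> emit 'l', reset
Bit 7: prefix='0' (no match yet)
Bit 8: prefix='01' (no match yet)
Bit 9: prefix='010' -> emit 'l', reset
Bit 10: prefix='1' -> emit 'i', reset
Bit 11: prefix='0' (no match yet)
Bit 12: prefix='01' (no match yet)
Bit 13: prefix='011' -> emit 'e', reset
Bit 14: prefix='1' -> emit 'i', reset
Bit 15: prefix='0' (no match yet)
Bit 16: prefix='01' (no match yet)
Bit 17: prefix='010' -> emit 'l', reset
Bit 18: prefix='0' (no match yet)

Answer: 7 i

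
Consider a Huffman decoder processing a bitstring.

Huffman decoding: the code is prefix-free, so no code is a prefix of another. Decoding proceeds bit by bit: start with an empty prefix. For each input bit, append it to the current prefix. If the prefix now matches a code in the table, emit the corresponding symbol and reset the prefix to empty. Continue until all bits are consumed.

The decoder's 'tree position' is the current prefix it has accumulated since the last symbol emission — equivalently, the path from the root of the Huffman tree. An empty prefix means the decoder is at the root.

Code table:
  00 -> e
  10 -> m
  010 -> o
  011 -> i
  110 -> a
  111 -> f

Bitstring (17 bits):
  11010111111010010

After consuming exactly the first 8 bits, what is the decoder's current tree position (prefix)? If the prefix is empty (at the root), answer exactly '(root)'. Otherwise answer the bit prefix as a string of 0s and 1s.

Bit 0: prefix='1' (no match yet)
Bit 1: prefix='11' (no match yet)
Bit 2: prefix='110' -> emit 'a', reset
Bit 3: prefix='1' (no match yet)
Bit 4: prefix='10' -> emit 'm', reset
Bit 5: prefix='1' (no match yet)
Bit 6: prefix='11' (no match yet)
Bit 7: prefix='111' -> emit 'f', reset

Answer: (root)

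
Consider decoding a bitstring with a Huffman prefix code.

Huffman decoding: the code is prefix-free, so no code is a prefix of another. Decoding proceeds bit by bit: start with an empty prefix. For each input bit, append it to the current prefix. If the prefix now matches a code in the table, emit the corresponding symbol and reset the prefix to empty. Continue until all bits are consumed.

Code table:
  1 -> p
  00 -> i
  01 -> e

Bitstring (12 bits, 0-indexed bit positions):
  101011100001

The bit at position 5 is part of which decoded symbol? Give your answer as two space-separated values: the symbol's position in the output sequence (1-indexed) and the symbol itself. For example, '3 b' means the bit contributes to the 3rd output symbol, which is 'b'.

Bit 0: prefix='1' -> emit 'p', reset
Bit 1: prefix='0' (no match yet)
Bit 2: prefix='01' -> emit 'e', reset
Bit 3: prefix='0' (no match yet)
Bit 4: prefix='01' -> emit 'e', reset
Bit 5: prefix='1' -> emit 'p', reset
Bit 6: prefix='1' -> emit 'p', reset
Bit 7: prefix='0' (no match yet)
Bit 8: prefix='00' -> emit 'i', reset
Bit 9: prefix='0' (no match yet)

Answer: 4 p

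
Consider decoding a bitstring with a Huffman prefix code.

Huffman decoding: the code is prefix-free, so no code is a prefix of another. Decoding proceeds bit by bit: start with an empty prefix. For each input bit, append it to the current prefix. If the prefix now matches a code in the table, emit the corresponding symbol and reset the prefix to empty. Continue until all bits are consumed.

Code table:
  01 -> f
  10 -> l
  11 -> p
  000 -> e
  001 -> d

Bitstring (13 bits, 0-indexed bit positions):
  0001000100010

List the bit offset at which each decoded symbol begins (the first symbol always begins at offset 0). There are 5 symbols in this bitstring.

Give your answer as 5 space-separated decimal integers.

Answer: 0 3 5 8 11

Derivation:
Bit 0: prefix='0' (no match yet)
Bit 1: prefix='00' (no match yet)
Bit 2: prefix='000' -> emit 'e', reset
Bit 3: prefix='1' (no match yet)
Bit 4: prefix='10' -> emit 'l', reset
Bit 5: prefix='0' (no match yet)
Bit 6: prefix='00' (no match yet)
Bit 7: prefix='001' -> emit 'd', reset
Bit 8: prefix='0' (no match yet)
Bit 9: prefix='00' (no match yet)
Bit 10: prefix='000' -> emit 'e', reset
Bit 11: prefix='1' (no match yet)
Bit 12: prefix='10' -> emit 'l', reset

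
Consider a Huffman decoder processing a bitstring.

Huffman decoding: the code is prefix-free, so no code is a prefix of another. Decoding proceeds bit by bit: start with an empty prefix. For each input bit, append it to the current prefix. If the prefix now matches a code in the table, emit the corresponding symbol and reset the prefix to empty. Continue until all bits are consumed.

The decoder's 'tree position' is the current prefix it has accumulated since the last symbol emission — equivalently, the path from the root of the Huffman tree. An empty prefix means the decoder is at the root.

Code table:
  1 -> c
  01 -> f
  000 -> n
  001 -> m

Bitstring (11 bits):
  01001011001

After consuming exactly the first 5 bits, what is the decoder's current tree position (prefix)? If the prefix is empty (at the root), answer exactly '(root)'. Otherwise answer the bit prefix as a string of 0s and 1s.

Bit 0: prefix='0' (no match yet)
Bit 1: prefix='01' -> emit 'f', reset
Bit 2: prefix='0' (no match yet)
Bit 3: prefix='00' (no match yet)
Bit 4: prefix='001' -> emit 'm', reset

Answer: (root)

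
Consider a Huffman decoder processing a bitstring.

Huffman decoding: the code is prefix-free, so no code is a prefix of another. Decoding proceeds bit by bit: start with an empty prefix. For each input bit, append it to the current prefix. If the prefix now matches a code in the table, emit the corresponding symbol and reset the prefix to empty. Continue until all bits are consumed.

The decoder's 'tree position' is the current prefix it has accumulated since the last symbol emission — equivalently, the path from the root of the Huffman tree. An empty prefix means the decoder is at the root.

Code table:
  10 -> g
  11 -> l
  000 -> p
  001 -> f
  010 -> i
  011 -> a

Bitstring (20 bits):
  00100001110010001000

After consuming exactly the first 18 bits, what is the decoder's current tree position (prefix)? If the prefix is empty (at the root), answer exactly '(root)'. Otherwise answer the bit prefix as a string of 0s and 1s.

Answer: 0

Derivation:
Bit 0: prefix='0' (no match yet)
Bit 1: prefix='00' (no match yet)
Bit 2: prefix='001' -> emit 'f', reset
Bit 3: prefix='0' (no match yet)
Bit 4: prefix='00' (no match yet)
Bit 5: prefix='000' -> emit 'p', reset
Bit 6: prefix='0' (no match yet)
Bit 7: prefix='01' (no match yet)
Bit 8: prefix='011' -> emit 'a', reset
Bit 9: prefix='1' (no match yet)
Bit 10: prefix='10' -> emit 'g', reset
Bit 11: prefix='0' (no match yet)
Bit 12: prefix='01' (no match yet)
Bit 13: prefix='010' -> emit 'i', reset
Bit 14: prefix='0' (no match yet)
Bit 15: prefix='00' (no match yet)
Bit 16: prefix='001' -> emit 'f', reset
Bit 17: prefix='0' (no match yet)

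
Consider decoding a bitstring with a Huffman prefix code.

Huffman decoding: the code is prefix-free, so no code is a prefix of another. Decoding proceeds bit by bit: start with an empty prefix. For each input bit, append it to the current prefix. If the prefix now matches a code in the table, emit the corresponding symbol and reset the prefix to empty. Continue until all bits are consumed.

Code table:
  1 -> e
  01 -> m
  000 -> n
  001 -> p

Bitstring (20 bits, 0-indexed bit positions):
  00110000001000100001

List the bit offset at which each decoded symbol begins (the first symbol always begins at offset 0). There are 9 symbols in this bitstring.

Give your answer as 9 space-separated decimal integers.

Bit 0: prefix='0' (no match yet)
Bit 1: prefix='00' (no match yet)
Bit 2: prefix='001' -> emit 'p', reset
Bit 3: prefix='1' -> emit 'e', reset
Bit 4: prefix='0' (no match yet)
Bit 5: prefix='00' (no match yet)
Bit 6: prefix='000' -> emit 'n', reset
Bit 7: prefix='0' (no match yet)
Bit 8: prefix='00' (no match yet)
Bit 9: prefix='000' -> emit 'n', reset
Bit 10: prefix='1' -> emit 'e', reset
Bit 11: prefix='0' (no match yet)
Bit 12: prefix='00' (no match yet)
Bit 13: prefix='000' -> emit 'n', reset
Bit 14: prefix='1' -> emit 'e', reset
Bit 15: prefix='0' (no match yet)
Bit 16: prefix='00' (no match yet)
Bit 17: prefix='000' -> emit 'n', reset
Bit 18: prefix='0' (no match yet)
Bit 19: prefix='01' -> emit 'm', reset

Answer: 0 3 4 7 10 11 14 15 18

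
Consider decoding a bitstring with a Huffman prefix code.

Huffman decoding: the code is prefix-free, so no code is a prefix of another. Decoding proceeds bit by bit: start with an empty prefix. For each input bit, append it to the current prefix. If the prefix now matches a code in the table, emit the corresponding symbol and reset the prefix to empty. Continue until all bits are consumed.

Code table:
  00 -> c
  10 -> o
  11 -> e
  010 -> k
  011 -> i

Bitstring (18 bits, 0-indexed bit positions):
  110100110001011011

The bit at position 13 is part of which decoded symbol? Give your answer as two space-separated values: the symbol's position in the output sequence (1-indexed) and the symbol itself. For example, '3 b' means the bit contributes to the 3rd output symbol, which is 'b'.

Answer: 6 e

Derivation:
Bit 0: prefix='1' (no match yet)
Bit 1: prefix='11' -> emit 'e', reset
Bit 2: prefix='0' (no match yet)
Bit 3: prefix='01' (no match yet)
Bit 4: prefix='010' -> emit 'k', reset
Bit 5: prefix='0' (no match yet)
Bit 6: prefix='01' (no match yet)
Bit 7: prefix='011' -> emit 'i', reset
Bit 8: prefix='0' (no match yet)
Bit 9: prefix='00' -> emit 'c', reset
Bit 10: prefix='0' (no match yet)
Bit 11: prefix='01' (no match yet)
Bit 12: prefix='010' -> emit 'k', reset
Bit 13: prefix='1' (no match yet)
Bit 14: prefix='11' -> emit 'e', reset
Bit 15: prefix='0' (no match yet)
Bit 16: prefix='01' (no match yet)
Bit 17: prefix='011' -> emit 'i', reset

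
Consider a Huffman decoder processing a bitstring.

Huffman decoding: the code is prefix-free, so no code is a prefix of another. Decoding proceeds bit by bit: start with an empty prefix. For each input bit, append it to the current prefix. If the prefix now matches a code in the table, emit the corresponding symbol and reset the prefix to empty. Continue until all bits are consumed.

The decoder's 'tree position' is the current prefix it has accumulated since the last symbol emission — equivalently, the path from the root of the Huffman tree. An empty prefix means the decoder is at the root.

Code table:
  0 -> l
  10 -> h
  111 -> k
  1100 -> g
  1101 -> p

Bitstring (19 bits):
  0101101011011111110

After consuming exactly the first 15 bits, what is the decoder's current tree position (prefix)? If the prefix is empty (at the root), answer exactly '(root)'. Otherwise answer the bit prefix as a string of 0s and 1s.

Answer: (root)

Derivation:
Bit 0: prefix='0' -> emit 'l', reset
Bit 1: prefix='1' (no match yet)
Bit 2: prefix='10' -> emit 'h', reset
Bit 3: prefix='1' (no match yet)
Bit 4: prefix='11' (no match yet)
Bit 5: prefix='110' (no match yet)
Bit 6: prefix='1101' -> emit 'p', reset
Bit 7: prefix='0' -> emit 'l', reset
Bit 8: prefix='1' (no match yet)
Bit 9: prefix='11' (no match yet)
Bit 10: prefix='110' (no match yet)
Bit 11: prefix='1101' -> emit 'p', reset
Bit 12: prefix='1' (no match yet)
Bit 13: prefix='11' (no match yet)
Bit 14: prefix='111' -> emit 'k', reset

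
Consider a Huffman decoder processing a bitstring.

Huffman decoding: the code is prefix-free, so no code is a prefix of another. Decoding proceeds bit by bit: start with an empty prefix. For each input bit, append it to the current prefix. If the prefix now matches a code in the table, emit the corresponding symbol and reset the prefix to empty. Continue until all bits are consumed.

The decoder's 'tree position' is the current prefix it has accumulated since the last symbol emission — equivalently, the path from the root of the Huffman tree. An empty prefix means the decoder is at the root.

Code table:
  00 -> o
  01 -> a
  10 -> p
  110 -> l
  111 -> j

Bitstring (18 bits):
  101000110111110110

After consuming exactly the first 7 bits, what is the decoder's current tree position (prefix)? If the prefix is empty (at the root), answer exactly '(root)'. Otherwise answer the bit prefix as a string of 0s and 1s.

Answer: 1

Derivation:
Bit 0: prefix='1' (no match yet)
Bit 1: prefix='10' -> emit 'p', reset
Bit 2: prefix='1' (no match yet)
Bit 3: prefix='10' -> emit 'p', reset
Bit 4: prefix='0' (no match yet)
Bit 5: prefix='00' -> emit 'o', reset
Bit 6: prefix='1' (no match yet)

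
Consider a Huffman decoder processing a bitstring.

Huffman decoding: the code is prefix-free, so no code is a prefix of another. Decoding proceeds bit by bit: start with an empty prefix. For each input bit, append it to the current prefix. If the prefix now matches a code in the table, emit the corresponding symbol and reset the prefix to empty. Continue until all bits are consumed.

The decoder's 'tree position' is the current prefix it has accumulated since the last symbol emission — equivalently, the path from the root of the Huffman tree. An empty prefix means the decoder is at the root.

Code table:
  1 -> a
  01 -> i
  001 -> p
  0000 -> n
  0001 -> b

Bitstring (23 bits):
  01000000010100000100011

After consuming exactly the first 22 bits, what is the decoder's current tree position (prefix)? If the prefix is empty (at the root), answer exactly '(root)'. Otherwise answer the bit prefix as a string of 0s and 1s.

Bit 0: prefix='0' (no match yet)
Bit 1: prefix='01' -> emit 'i', reset
Bit 2: prefix='0' (no match yet)
Bit 3: prefix='00' (no match yet)
Bit 4: prefix='000' (no match yet)
Bit 5: prefix='0000' -> emit 'n', reset
Bit 6: prefix='0' (no match yet)
Bit 7: prefix='00' (no match yet)
Bit 8: prefix='000' (no match yet)
Bit 9: prefix='0001' -> emit 'b', reset
Bit 10: prefix='0' (no match yet)
Bit 11: prefix='01' -> emit 'i', reset
Bit 12: prefix='0' (no match yet)
Bit 13: prefix='00' (no match yet)
Bit 14: prefix='000' (no match yet)
Bit 15: prefix='0000' -> emit 'n', reset
Bit 16: prefix='0' (no match yet)
Bit 17: prefix='01' -> emit 'i', reset
Bit 18: prefix='0' (no match yet)
Bit 19: prefix='00' (no match yet)
Bit 20: prefix='000' (no match yet)
Bit 21: prefix='0001' -> emit 'b', reset

Answer: (root)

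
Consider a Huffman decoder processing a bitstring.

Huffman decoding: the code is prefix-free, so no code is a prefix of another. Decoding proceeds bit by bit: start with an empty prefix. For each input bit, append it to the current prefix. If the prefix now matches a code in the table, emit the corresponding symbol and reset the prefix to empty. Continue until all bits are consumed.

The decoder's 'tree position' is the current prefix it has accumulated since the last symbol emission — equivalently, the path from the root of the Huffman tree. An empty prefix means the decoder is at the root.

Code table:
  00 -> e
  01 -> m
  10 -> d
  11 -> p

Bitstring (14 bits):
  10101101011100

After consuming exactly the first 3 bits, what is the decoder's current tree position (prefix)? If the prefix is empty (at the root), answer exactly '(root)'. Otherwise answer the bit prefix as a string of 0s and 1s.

Answer: 1

Derivation:
Bit 0: prefix='1' (no match yet)
Bit 1: prefix='10' -> emit 'd', reset
Bit 2: prefix='1' (no match yet)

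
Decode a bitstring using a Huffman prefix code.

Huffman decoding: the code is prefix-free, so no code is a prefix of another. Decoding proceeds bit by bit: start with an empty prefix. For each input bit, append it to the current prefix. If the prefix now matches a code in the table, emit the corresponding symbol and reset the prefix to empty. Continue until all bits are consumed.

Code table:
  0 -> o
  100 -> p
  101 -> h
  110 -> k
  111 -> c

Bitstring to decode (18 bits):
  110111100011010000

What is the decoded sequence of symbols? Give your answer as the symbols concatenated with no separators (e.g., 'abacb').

Answer: kcpokpoo

Derivation:
Bit 0: prefix='1' (no match yet)
Bit 1: prefix='11' (no match yet)
Bit 2: prefix='110' -> emit 'k', reset
Bit 3: prefix='1' (no match yet)
Bit 4: prefix='11' (no match yet)
Bit 5: prefix='111' -> emit 'c', reset
Bit 6: prefix='1' (no match yet)
Bit 7: prefix='10' (no match yet)
Bit 8: prefix='100' -> emit 'p', reset
Bit 9: prefix='0' -> emit 'o', reset
Bit 10: prefix='1' (no match yet)
Bit 11: prefix='11' (no match yet)
Bit 12: prefix='110' -> emit 'k', reset
Bit 13: prefix='1' (no match yet)
Bit 14: prefix='10' (no match yet)
Bit 15: prefix='100' -> emit 'p', reset
Bit 16: prefix='0' -> emit 'o', reset
Bit 17: prefix='0' -> emit 'o', reset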